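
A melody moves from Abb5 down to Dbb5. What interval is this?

Descending from Abb5 to Dbb5 is the same interval as ascending Dbb5 to Abb5.
D to A spans five letter names (D-E-F-G-A) — that makes it a fifth of some quality.
The perfect fifth spans 7 semitones, and Dbb5 to Abb5 is exactly 7 semitones — so this is a perfect fifth.

perfect fifth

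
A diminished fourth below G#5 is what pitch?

D##5

Counting four letter names down from G lands on D.
A diminished fourth spans 4 semitones, so from G#5 the target pitch is D##5.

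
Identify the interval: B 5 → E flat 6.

B to E spans four letter names (B-C-D-E): a fourth.
B5 to Eb6 spans 4 semitones — one semitone narrower than the perfect fourth (5) — giving a diminished fourth.

diminished fourth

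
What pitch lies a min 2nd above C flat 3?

Two letter names up from C: D.
Moving 1 semitone up from Cb3 (the size of a minor second) reaches Dbb3.

D double-flat 3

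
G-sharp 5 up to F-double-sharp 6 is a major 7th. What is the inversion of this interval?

minor 2nd

Inverted interval numbers add to nine, so a seventh pairs with a second (7 + 2 = 9).
The quality also flips — major becomes minor — giving a minor second.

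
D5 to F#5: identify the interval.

M3

D to F spans three letter names (D-E-F) — that makes it a third of some quality.
The major third spans 4 semitones, and D5 to F#5 is exactly 4 semitones — so this is a major third.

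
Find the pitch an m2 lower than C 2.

Counting two letter names down from C lands on B.
A minor second is 1 semitone; 1 semitone down from C2 gives B1.

B 1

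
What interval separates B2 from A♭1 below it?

augmented 9th

Descending from B2 to Ab1 is the same interval as ascending Ab1 to B2.
A to B spans two letter names (A-B), plus an octave — that makes it a ninth of some quality.
The major ninth is 14 semitones; here we have 15, one semitone wider: augmented.
(Equivalently, a compound augmented second: an augmented second plus an octave.)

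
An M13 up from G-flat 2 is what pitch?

E-flat 4

The thirteenth's letter: G up six letter names plus an octave → E.
Moving 21 semitones up from Gb2 (the size of a major thirteenth) reaches Eb4.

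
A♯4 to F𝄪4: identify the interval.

Descending from A#4 to F##4 is the same interval as ascending F##4 to A#4.
F to A spans three letter names (F-G-A): a third.
F##4 to A#4 is 3 semitones, a half step short of the major third (4), so this is minor.

minor 3rd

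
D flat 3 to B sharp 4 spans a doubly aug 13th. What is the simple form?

doubly augmented sixth

Take out an octave (7 from the number): 13 − 7 = 6.
So a doubly augmented thirteenth is an octave plus a doubly augmented sixth. The quality is unchanged.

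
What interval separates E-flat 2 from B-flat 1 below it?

Descending from Eb2 to Bb1 is the same interval as ascending Bb1 to Eb2.
B to E spans four letter names (B-C-D-E): a fourth.
Bb1 to Eb2 is 5 semitones, matching the perfect fourth exactly, so the quality is perfect.

perfect 4th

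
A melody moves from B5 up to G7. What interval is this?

B to G spans six letter names (B-C-D-E-F-G), plus an octave, so the interval is some kind of thirteenth.
At 20 semitones, B5→G7 falls one short of a major thirteenth: minor.
(Equivalently, a compound minor sixth: a minor sixth plus an octave.)

minor thirteenth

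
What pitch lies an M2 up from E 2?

F sharp 2

Two letter names up from E: F.
A major second spans 2 semitones, so from E2 the target pitch is F#2.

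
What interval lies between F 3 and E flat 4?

F to E spans seven letter names (F-G-A-B-C-D-E): a seventh.
At 10 semitones, F3→Eb4 falls one short of a major seventh: minor.

m7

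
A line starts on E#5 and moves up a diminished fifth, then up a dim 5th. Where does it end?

Up a diminished fifth from E#5: B5 (6 semitones up).
Up a diminished fifth from B5: F6 (6 semitones up).

F6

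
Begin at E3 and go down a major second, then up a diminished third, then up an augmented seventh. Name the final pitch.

E3 down a major second → D3 (2 semitones).
D3 up a diminished third → Fb3 (2 semitones).
Up an augmented seventh from Fb3: E4 (12 semitones up).

E4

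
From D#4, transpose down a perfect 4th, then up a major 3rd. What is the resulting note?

Down a perfect fourth from D#4: A#3 (5 semitones down).
A#3 up a major third → C##4 (4 semitones).

C##4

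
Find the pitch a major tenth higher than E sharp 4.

The tenth's letter: E up three letter names plus an octave → G.
Moving 16 semitones up from E#4 (the size of a major tenth) reaches G##5.

G double-sharp 5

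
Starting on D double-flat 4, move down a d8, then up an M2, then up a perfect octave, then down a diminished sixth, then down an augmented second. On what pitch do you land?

A diminished octave down from Dbb4 is Db3.
Up a major second from Db3: Eb3 (2 semitones up).
A perfect octave up from Eb3 is Eb4.
Down a diminished sixth from Eb4: G#3 (7 semitones down).
An augmented second down from G#3 is F3.

F 3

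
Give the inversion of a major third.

Interval numbers invert to sum to nine: 3 + 6 = 9, so a third inverts to a sixth.
The quality also flips — major becomes minor — giving a minor sixth.

minor sixth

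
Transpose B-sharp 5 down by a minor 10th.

G-double-sharp 4

The tenth's letter: B down three letter names plus an octave → G.
A minor tenth is 15 semitones; 15 semitones down from B#5 gives G##4.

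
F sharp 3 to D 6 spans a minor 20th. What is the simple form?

m6

Subtracting seven from the interval number removes an octave: 20 − 14 = 6.
That makes a minor twentieth a compound minor sixth — 2 octaves plus a minor sixth.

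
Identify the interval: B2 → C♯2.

minor seventh

Descending from B2 to C#2 is the same interval as ascending C#2 to B2.
C to B spans seven letter names (C-D-E-F-G-A-B), so the interval is some kind of seventh.
At 10 semitones, C#2→B2 falls one short of a major seventh: minor.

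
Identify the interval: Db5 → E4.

diminished 7th

Descending from Db5 to E4 is the same interval as ascending E4 to Db5.
E to D spans seven letter names (E-F-G-A-B-C-D) — that makes it a seventh of some quality.
The major seventh is 11 semitones; here we have 9, two semitones narrower: diminished.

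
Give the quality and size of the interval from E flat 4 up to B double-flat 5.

diminished twelfth

E to B spans five letter names (E-F-G-A-B), plus an octave — that makes it a twelfth of some quality.
Eb4 to Bbb5 spans 18 semitones — one semitone narrower than the perfect twelfth (19) — giving a diminished twelfth.
(Equivalently, a compound diminished fifth: a diminished fifth plus an octave.)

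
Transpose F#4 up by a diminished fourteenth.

Counting seven letter names plus an octave up from F lands on E.
A diminished fourteenth is 21 semitones; 21 semitones up from F#4 gives Eb6.

Eb6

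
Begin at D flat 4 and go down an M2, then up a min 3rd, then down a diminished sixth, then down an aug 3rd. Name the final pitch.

E double-flat 3

Down a major second from Db4: Cb4 (2 semitones down).
A minor third up from Cb4 is Ebb4.
A diminished sixth down from Ebb4 is G3.
An augmented third down from G3 is Ebb3.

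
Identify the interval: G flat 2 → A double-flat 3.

G to A spans two letter names (G-A), plus an octave: a ninth.
A major ninth would be 14 semitones, but Gb2 to Abb3 is 13 — one semitone narrower, making it a minor ninth.
(Equivalently, a compound minor second: a minor second plus an octave.)

minor 9th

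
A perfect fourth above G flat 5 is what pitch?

C flat 6

Counting four letter names up from G lands on C.
A perfect fourth is 5 semitones; 5 semitones up from Gb5 gives Cb6.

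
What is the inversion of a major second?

m7

The rule of nine gives the new number: 9 − 2 = 7, so a second becomes a seventh.
And major becomes minor under inversion, so we get a minor seventh.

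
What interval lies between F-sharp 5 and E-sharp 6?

M7

F to E spans seven letter names (F-G-A-B-C-D-E), so the interval is some kind of seventh.
The major seventh spans 11 semitones, and F#5 to E#6 is exactly 11 semitones — so this is a major seventh.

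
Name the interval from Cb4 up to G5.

augmented twelfth

C to G spans five letter names (C-D-E-F-G), plus an octave: a twelfth.
Cb4 to G5 spans 20 semitones — one semitone wider than the perfect twelfth (19) — giving an augmented twelfth.
(Equivalently, a compound augmented fifth: an augmented fifth plus an octave.)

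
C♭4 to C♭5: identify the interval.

C to C is the same letter name, plus an octave, so the interval is some kind of octave.
Cb4 to Cb5 is 12 semitones, matching the perfect octave exactly, so the quality is perfect.

perfect octave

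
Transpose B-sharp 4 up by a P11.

Counting four letter names plus an octave up from B lands on E.
Moving 17 semitones up from B#4 (the size of a perfect eleventh) reaches E#6.

E-sharp 6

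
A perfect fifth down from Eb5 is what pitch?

Counting five letter names down from E lands on A.
A perfect fifth spans 7 semitones, so from Eb5 the target pitch is Ab4.

Ab4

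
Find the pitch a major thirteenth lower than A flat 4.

Six letters down from A (plus an octave) reaches C.
Moving 21 semitones down from Ab4 (the size of a major thirteenth) reaches Cb3.

C flat 3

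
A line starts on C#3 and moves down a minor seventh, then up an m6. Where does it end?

B2

Down a minor seventh from C#3: D#2 (10 semitones down).
Up a minor sixth from D#2: B2 (8 semitones up).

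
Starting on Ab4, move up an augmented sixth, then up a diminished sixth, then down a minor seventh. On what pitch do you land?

Up an augmented sixth from Ab4: F#5 (10 semitones up).
A diminished sixth up from F#5 is Db6.
A minor seventh down from Db6 is Eb5.

Eb5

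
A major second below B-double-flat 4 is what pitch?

A-double-flat 4

The second takes the letter from B down to A.
Moving 2 semitones down from Bbb4 (the size of a major second) reaches Abb4.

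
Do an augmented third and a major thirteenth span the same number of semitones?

No

An augmented third spans 5 semitones; a major thirteenth spans 21 semitones. They differ by 16.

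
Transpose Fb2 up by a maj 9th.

Two letters up from F (plus an octave) reaches G.
A major ninth spans 14 semitones, so from Fb2 the target pitch is Gb3.

Gb3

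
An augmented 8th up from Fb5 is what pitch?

F6

For an octave the letter name doesn't change: still F, an octave up.
An augmented octave spans 13 semitones, so from Fb5 the target pitch is F6.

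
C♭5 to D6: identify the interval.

C to D spans two letter names (C-D), plus an octave, so the interval is some kind of ninth.
Cb5 to D6 spans 15 semitones — one semitone wider than the major ninth (14) — giving an augmented ninth.
(Equivalently, a compound augmented second: an augmented second plus an octave.)

A9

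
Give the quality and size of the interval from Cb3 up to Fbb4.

C to F spans four letter names (C-D-E-F), plus an octave, so the interval is some kind of eleventh.
The perfect eleventh is 17 semitones; here we have 16, one semitone narrower: diminished.
(Equivalently, a compound diminished fourth: a diminished fourth plus an octave.)

diminished eleventh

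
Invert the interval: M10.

First reduce the compound major tenth to its simple form, a major third.
Inverted interval numbers add to nine, so a third pairs with a sixth (3 + 6 = 9).
And major becomes minor under inversion, so we get a minor sixth.

minor 6th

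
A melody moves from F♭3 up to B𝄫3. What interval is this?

F to B spans four letter names (F-G-A-B): a fourth.
Counting semitones, Fb3→Bbb3 is 5, which is the perfect fourth.

perfect fourth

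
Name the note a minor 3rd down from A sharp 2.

F double-sharp 2

Counting three letter names down from A lands on F.
A minor third is 3 semitones; 3 semitones down from A#2 gives F##2.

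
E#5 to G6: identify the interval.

E to G spans three letter names (E-F-G), plus an octave — that makes it a tenth of some quality.
The major tenth is 16 semitones; here we have 14, two semitones narrower: diminished.
(Equivalently, a compound diminished third: a diminished third plus an octave.)

diminished 10th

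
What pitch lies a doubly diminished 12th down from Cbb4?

F2

Counting five letter names plus an octave down from C lands on F.
Moving 17 semitones down from Cbb4 (the size of a doubly diminished twelfth) reaches F2.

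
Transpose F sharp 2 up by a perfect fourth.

Counting four letter names up from F lands on B.
A perfect fourth is 5 semitones; 5 semitones up from F#2 gives B2.

B 2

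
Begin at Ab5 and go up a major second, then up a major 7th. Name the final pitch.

A6

A major second up from Ab5 is Bb5.
Bb5 up a major seventh → A6 (11 semitones).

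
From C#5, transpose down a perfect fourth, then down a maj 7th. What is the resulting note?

A3

C#5 down a perfect fourth → G#4 (5 semitones).
A major seventh down from G#4 is A3.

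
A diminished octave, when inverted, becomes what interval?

Interval numbers invert to sum to nine: 8 + 1 = 9, so an octave inverts to a unison.
The quality also flips — diminished becomes augmented — giving an augmented unison.

augmented 1st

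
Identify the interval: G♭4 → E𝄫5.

G to E spans six letter names (G-A-B-C-D-E), so the interval is some kind of sixth.
At 8 semitones, Gb4→Ebb5 falls one short of a major sixth: minor.

minor sixth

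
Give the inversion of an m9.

major seventh

First reduce the compound minor ninth to its simple form, a minor second.
Interval numbers invert to sum to nine: 2 + 7 = 9, so a second inverts to a seventh.
The quality also flips — minor becomes major — giving a major seventh.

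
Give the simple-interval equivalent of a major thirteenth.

Subtracting seven from the interval number removes an octave: 13 − 7 = 6.
Quality carries through unchanged, so the simple form is a major sixth.

major 6th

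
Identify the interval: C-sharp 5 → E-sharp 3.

minor 13th

Descending from C#5 to E#3 is the same interval as ascending E#3 to C#5.
E to C spans six letter names (E-F-G-A-B-C), plus an octave — that makes it a thirteenth of some quality.
E#3 to C#5 is 20 semitones, a half step short of the major thirteenth (21), so this is minor.
(Equivalently, a compound minor sixth: a minor sixth plus an octave.)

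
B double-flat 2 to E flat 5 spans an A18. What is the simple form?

augmented 4th

Subtracting seven from the interval number removes an octave: 18 − 14 = 4.
Quality carries through unchanged, so the simple form is an augmented fourth.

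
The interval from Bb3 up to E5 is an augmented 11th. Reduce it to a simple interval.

A4

Take out an octave (7 from the number): 11 − 7 = 4.
That makes an augmented eleventh a compound augmented fourth — an octave plus an augmented fourth.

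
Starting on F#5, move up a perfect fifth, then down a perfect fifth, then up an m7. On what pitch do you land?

E6

Up a perfect fifth from F#5: C#6 (7 semitones up).
C#6 down a perfect fifth → F#5 (7 semitones).
F#5 up a minor seventh → E6 (10 semitones).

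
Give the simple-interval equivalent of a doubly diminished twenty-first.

Subtracting seven from the interval number removes an octave: 21 − 14 = 7.
So a doubly diminished twenty-first is 2 octaves plus a doubly diminished seventh. The quality is unchanged.

doubly diminished seventh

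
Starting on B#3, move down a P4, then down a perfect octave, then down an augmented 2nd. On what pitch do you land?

E2

B#3 down a perfect fourth → F##3 (5 semitones).
Down a perfect octave from F##3: F##2 (12 semitones down).
Down an augmented second from F##2: E2 (3 semitones down).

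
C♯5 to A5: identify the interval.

m6

C to A spans six letter names (C-D-E-F-G-A), so the interval is some kind of sixth.
At 8 semitones, C#5→A5 falls one short of a major sixth: minor.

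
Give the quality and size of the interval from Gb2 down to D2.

Descending from Gb2 to D2 is the same interval as ascending D2 to Gb2.
D to G spans four letter names (D-E-F-G) — that makes it a fourth of some quality.
The perfect fourth is 5 semitones; here we have 4, one semitone narrower: diminished.

diminished 4th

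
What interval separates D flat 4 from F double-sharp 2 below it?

doubly diminished 13th

Descending from Db4 to F##2 is the same interval as ascending F##2 to Db4.
F to D spans six letter names (F-G-A-B-C-D), plus an octave: a thirteenth.
The major thirteenth is 21 semitones; here we have 18, three semitones narrower: doubly diminished.
(Equivalently, a compound doubly diminished sixth: a doubly diminished sixth plus an octave.)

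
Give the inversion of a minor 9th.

major 7th

First reduce the compound minor ninth to its simple form, a minor second.
Interval numbers invert to sum to nine: 2 + 7 = 9, so a second inverts to a seventh.
The quality also flips — minor becomes major — giving a major seventh.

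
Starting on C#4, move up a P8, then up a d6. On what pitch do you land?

Up a perfect octave from C#4: C#5 (12 semitones up).
A diminished sixth up from C#5 is Ab5.

Ab5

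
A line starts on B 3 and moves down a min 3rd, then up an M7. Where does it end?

F double-sharp 4

B3 down a minor third → G#3 (3 semitones).
G#3 up a major seventh → F##4 (11 semitones).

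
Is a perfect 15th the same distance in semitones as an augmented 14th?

Yes

A perfect fifteenth = 24 semitones = an augmented fourteenth; enharmonically equal.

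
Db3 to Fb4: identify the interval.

D to F spans three letter names (D-E-F), plus an octave — that makes it a tenth of some quality.
At 15 semitones, Db3→Fb4 falls one short of a major tenth: minor.
(Equivalently, a compound minor third: a minor third plus an octave.)

minor tenth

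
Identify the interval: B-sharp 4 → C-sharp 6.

B to C spans two letter names (B-C), plus an octave — that makes it a ninth of some quality.
A major ninth would be 14 semitones, but B#4 to C#6 is 13 — one semitone narrower, making it a minor ninth.
(Equivalently, a compound minor second: a minor second plus an octave.)

minor ninth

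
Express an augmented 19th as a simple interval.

Each octave removed subtracts seven from the number: 19 − 14 = 5.
Quality carries through unchanged, so the simple form is an augmented fifth.

A5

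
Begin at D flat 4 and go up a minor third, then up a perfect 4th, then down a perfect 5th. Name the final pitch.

E double-flat 4

A minor third up from Db4 is Fb4.
Fb4 up a perfect fourth → Bbb4 (5 semitones).
Bbb4 down a perfect fifth → Ebb4 (7 semitones).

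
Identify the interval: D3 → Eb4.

D to E spans two letter names (D-E), plus an octave, so the interval is some kind of ninth.
D3 to Eb4 is 13 semitones, a half step short of the major ninth (14), so this is minor.
(Equivalently, a compound minor second: a minor second plus an octave.)

minor 9th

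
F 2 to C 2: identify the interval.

P4

Descending from F2 to C2 is the same interval as ascending C2 to F2.
C to F spans four letter names (C-D-E-F): a fourth.
C2 to F2 is 5 semitones, matching the perfect fourth exactly, so the quality is perfect.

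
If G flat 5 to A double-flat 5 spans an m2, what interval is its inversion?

Interval numbers invert to sum to nine: 2 + 7 = 9, so a second inverts to a seventh.
The quality also flips — minor becomes major — giving a major seventh.

major 7th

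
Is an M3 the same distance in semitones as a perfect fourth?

No

A major third spans 4 semitones; a perfect fourth spans 5 semitones. They differ by 1.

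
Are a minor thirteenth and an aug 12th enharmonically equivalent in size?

Yes

A minor thirteenth = 20 semitones = an augmented twelfth; enharmonically equal.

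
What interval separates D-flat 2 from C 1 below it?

Descending from Db2 to C1 is the same interval as ascending C1 to Db2.
C to D spans two letter names (C-D), plus an octave, so the interval is some kind of ninth.
At 13 semitones, C1→Db2 falls one short of a major ninth: minor.
(Equivalently, a compound minor second: a minor second plus an octave.)

m9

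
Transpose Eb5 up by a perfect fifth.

Counting five letter names up from E lands on B.
A perfect fifth is 7 semitones; 7 semitones up from Eb5 gives Bb5.

Bb5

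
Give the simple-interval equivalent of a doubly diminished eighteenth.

doubly diminished 4th

Each octave removed subtracts seven from the number: 18 − 14 = 4.
That makes a doubly diminished eighteenth a compound doubly diminished fourth — 2 octaves plus a doubly diminished fourth.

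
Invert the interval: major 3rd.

The rule of nine gives the new number: 9 − 3 = 6, so a third becomes a sixth.
Quality inverts too: major becomes minor. That makes the inversion a minor sixth.

m6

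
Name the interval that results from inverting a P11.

perfect fifth

First reduce the compound perfect eleventh to its simple form, a perfect fourth.
Interval numbers invert to sum to nine: 4 + 5 = 9, so a fourth inverts to a fifth.
And perfect stays perfect under inversion, so we get a perfect fifth.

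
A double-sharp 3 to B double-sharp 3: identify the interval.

A to B spans two letter names (A-B) — that makes it a second of some quality.
The major second spans 2 semitones, and A##3 to B##3 is exactly 2 semitones — so this is a major second.

major second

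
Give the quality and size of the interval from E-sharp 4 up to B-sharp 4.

P5

E to B spans five letter names (E-F-G-A-B) — that makes it a fifth of some quality.
E#4 to B#4 is 7 semitones, matching the perfect fifth exactly, so the quality is perfect.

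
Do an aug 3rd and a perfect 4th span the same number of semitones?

Yes

Both span 5 semitones: an augmented third and a perfect fourth are the same chromatic distance.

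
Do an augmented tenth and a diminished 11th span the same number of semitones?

No

An augmented tenth is 17 semitones but a diminished eleventh is 16 semitones — different sizes.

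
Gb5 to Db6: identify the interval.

perfect 5th

G to D spans five letter names (G-A-B-C-D): a fifth.
Gb5 to Db6 is 7 semitones, matching the perfect fifth exactly, so the quality is perfect.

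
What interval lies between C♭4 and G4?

C to G spans five letter names (C-D-E-F-G) — that makes it a fifth of some quality.
A perfect fifth would be 7 semitones; Cb4 to G4 is 8, one semitone wider, so the interval is augmented.

augmented fifth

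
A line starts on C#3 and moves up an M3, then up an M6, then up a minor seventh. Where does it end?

B#4

A major third up from C#3 is E#3.
E#3 up a major sixth → C##4 (9 semitones).
A minor seventh up from C##4 is B#4.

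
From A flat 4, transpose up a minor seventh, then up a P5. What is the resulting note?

D flat 6

Ab4 up a minor seventh → Gb5 (10 semitones).
Up a perfect fifth from Gb5: Db6 (7 semitones up).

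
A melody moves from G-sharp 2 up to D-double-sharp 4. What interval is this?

G to D spans five letter names (G-A-B-C-D), plus an octave, so the interval is some kind of twelfth.
G#2 to D##4 spans 20 semitones — one semitone wider than the perfect twelfth (19) — giving an augmented twelfth.
(Equivalently, a compound augmented fifth: an augmented fifth plus an octave.)

augmented twelfth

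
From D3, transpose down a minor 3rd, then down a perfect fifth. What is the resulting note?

D3 down a minor third → B2 (3 semitones).
A perfect fifth down from B2 is E2.

E2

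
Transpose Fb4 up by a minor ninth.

Two letters up from F (plus an octave) reaches G.
A minor ninth spans 13 semitones, so from Fb4 the target pitch is Gbb5.

Gbb5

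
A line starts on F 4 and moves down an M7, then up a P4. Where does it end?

F4 down a major seventh → Gb3 (11 semitones).
Gb3 up a perfect fourth → Cb4 (5 semitones).

C flat 4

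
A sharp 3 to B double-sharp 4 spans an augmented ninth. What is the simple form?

augmented 2nd

Each octave removed subtracts seven from the number: 9 − 7 = 2.
So an augmented ninth is an octave plus an augmented second. The quality is unchanged.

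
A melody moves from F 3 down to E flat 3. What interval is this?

major second

Descending from F3 to Eb3 is the same interval as ascending Eb3 to F3.
E to F spans two letter names (E-F): a second.
Counting semitones, Eb3→F3 is 2, which is the major second.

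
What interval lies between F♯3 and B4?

perfect eleventh

F to B spans four letter names (F-G-A-B), plus an octave, so the interval is some kind of eleventh.
F#3 to B4 is 17 semitones, matching the perfect eleventh exactly, so the quality is perfect.
(Equivalently, a compound perfect fourth: a perfect fourth plus an octave.)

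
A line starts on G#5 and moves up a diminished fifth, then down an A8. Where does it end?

G#5 up a diminished fifth → D6 (6 semitones).
D6 down an augmented octave → Db5 (13 semitones).

Db5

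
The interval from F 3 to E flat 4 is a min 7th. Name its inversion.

major second

The rule of nine gives the new number: 9 − 7 = 2, so a seventh becomes a second.
The quality also flips — minor becomes major — giving a major second.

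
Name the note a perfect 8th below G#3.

The letter stays G (same as the start), shifted an octave down.
Moving 12 semitones down from G#3 (the size of a perfect octave) reaches G#2.

G#2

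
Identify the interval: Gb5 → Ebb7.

G to E spans six letter names (G-A-B-C-D-E), plus an octave: a thirteenth.
At 20 semitones, Gb5→Ebb7 falls one short of a major thirteenth: minor.
(Equivalently, a compound minor sixth: a minor sixth plus an octave.)

minor thirteenth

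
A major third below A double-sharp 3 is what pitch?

F double-sharp 3

Counting three letter names down from A lands on F.
Moving 4 semitones down from A##3 (the size of a major third) reaches F##3.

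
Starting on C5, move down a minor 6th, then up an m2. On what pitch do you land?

C5 down a minor sixth → E4 (8 semitones).
E4 up a minor second → F4 (1 semitone).

F4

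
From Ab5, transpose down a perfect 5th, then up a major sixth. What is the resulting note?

Bb5

Ab5 down a perfect fifth → Db5 (7 semitones).
A major sixth up from Db5 is Bb5.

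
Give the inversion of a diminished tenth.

First reduce the compound diminished tenth to its simple form, a diminished third.
The rule of nine gives the new number: 9 − 3 = 6, so a third becomes a sixth.
And diminished becomes augmented under inversion, so we get an augmented sixth.

augmented sixth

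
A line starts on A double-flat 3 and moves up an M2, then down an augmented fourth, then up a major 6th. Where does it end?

D double-flat 4

A major second up from Abb3 is Bbb3.
Bbb3 down an augmented fourth → Fbb3 (6 semitones).
A major sixth up from Fbb3 is Dbb4.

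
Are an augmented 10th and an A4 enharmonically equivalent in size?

No

An augmented tenth spans 17 semitones; an augmented fourth spans 6 semitones. They differ by 11.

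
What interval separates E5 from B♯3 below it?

Descending from E5 to B#3 is the same interval as ascending B#3 to E5.
B to E spans four letter names (B-C-D-E), plus an octave, so the interval is some kind of eleventh.
A perfect eleventh would be 17 semitones; B#3 to E5 is 16, one semitone narrower, so the interval is diminished.
(Equivalently, a compound diminished fourth: a diminished fourth plus an octave.)

d11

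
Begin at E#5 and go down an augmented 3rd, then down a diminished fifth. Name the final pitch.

F#4

E#5 down an augmented third → C5 (5 semitones).
Down a diminished fifth from C5: F#4 (6 semitones down).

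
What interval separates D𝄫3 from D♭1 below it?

diminished 15th

Descending from Dbb3 to Db1 is the same interval as ascending Db1 to Dbb3.
D to D is the same letter name, plus 2 octaves: a fifteenth.
The perfect fifteenth is 24 semitones; here we have 23, one semitone narrower: diminished.
(Equivalently, a compound diminished octave: a diminished octave plus an octave.)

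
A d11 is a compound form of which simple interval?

Subtracting seven from the interval number removes an octave: 11 − 7 = 4.
Quality carries through unchanged, so the simple form is a diminished fourth.

diminished 4th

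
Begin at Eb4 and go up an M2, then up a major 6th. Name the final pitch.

Eb4 up a major second → F4 (2 semitones).
Up a major sixth from F4: D5 (9 semitones up).

D5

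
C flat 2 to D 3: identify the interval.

augmented ninth

C to D spans two letter names (C-D), plus an octave, so the interval is some kind of ninth.
A major ninth would be 14 semitones; Cb2 to D3 is 15, one semitone wider, so the interval is augmented.
(Equivalently, a compound augmented second: an augmented second plus an octave.)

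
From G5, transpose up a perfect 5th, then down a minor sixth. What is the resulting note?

G5 up a perfect fifth → D6 (7 semitones).
A minor sixth down from D6 is F#5.

F#5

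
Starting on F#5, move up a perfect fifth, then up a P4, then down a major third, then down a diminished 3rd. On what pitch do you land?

F#5 up a perfect fifth → C#6 (7 semitones).
C#6 up a perfect fourth → F#6 (5 semitones).
F#6 down a major third → D6 (4 semitones).
A diminished third down from D6 is B#5.

B#5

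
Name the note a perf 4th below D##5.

A##4

Four letter names down from D: A.
A perfect fourth spans 5 semitones, so from D##5 the target pitch is A##4.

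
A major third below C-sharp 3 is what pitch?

A 2

Counting three letter names down from C lands on A.
A major third spans 4 semitones, so from C#3 the target pitch is A2.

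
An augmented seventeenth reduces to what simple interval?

Subtracting seven from the interval number removes an octave: 17 − 14 = 3.
So an augmented seventeenth is 2 octaves plus an augmented third. The quality is unchanged.

augmented third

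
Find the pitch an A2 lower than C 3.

B-double-flat 2

Two letter names down from C: B.
An augmented second is 3 semitones; 3 semitones down from C3 gives Bbb2.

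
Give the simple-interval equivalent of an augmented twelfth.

Take out an octave (7 from the number): 12 − 7 = 5.
That makes an augmented twelfth a compound augmented fifth — an octave plus an augmented fifth.

augmented fifth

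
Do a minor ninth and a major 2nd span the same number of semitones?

No

A minor ninth spans 13 semitones; a major second spans 2 semitones. They differ by 11.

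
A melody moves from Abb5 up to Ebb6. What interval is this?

P5

A to E spans five letter names (A-B-C-D-E): a fifth.
The perfect fifth spans 7 semitones, and Abb5 to Ebb6 is exactly 7 semitones — so this is a perfect fifth.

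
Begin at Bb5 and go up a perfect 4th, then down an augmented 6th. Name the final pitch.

Gbb5

Up a perfect fourth from Bb5: Eb6 (5 semitones up).
An augmented sixth down from Eb6 is Gbb5.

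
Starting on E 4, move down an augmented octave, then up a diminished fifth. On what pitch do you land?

B double-flat 3

Down an augmented octave from E4: Eb3 (13 semitones down).
Eb3 up a diminished fifth → Bbb3 (6 semitones).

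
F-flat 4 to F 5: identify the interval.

augmented octave

F to F is the same letter name, plus an octave — that makes it an octave of some quality.
The perfect octave is 12 semitones; here we have 13, one semitone wider: augmented.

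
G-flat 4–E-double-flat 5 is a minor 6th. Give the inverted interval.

Inverted interval numbers add to nine, so a sixth pairs with a third (6 + 3 = 9).
The quality also flips — minor becomes major — giving a major third.

major 3rd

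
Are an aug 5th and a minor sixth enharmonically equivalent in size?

Yes

An augmented fifth spans 8 semitones, and a minor sixth also spans 8 semitones — they're enharmonic.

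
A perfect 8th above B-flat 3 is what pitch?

An octave keeps the letter name B, an octave up from B.
A perfect octave spans 12 semitones, so from Bb3 the target pitch is Bb4.

B-flat 4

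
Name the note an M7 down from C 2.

Seven letter names down from C: D.
A major seventh is 11 semitones; 11 semitones down from C2 gives Db1.

D flat 1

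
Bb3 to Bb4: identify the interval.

P8

B to B is the same letter name, plus an octave — that makes it an octave of some quality.
Bb3 to Bb4 is 12 semitones, matching the perfect octave exactly, so the quality is perfect.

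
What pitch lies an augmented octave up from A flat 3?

The letter stays A (same as the start), shifted an octave up.
An augmented octave spans 13 semitones, so from Ab3 the target pitch is A4.

A 4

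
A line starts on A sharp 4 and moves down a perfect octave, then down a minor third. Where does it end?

A#4 down a perfect octave → A#3 (12 semitones).
Down a minor third from A#3: F##3 (3 semitones down).

F double-sharp 3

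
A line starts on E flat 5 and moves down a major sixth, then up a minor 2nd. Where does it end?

A double-flat 4

Eb5 down a major sixth → Gb4 (9 semitones).
A minor second up from Gb4 is Abb4.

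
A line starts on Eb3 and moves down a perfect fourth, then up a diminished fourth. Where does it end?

Down a perfect fourth from Eb3: Bb2 (5 semitones down).
Up a diminished fourth from Bb2: Ebb3 (4 semitones up).

Ebb3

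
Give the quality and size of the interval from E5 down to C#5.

Descending from E5 to C#5 is the same interval as ascending C#5 to E5.
C to E spans three letter names (C-D-E) — that makes it a third of some quality.
A major third would be 4 semitones, but C#5 to E5 is 3 — one semitone narrower, making it a minor third.

minor 3rd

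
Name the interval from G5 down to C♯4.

Descending from G5 to C#4 is the same interval as ascending C#4 to G5.
C to G spans five letter names (C-D-E-F-G), plus an octave — that makes it a twelfth of some quality.
A perfect twelfth would be 19 semitones; C#4 to G5 is 18, one semitone narrower, so the interval is diminished.
(Equivalently, a compound diminished fifth: a diminished fifth plus an octave.)

diminished twelfth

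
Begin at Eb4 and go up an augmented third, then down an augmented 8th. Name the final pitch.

G3

Eb4 up an augmented third → G#4 (5 semitones).
G#4 down an augmented octave → G3 (13 semitones).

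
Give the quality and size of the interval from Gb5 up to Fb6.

G to F spans seven letter names (G-A-B-C-D-E-F): a seventh.
A major seventh would be 11 semitones, but Gb5 to Fb6 is 10 — one semitone narrower, making it a minor seventh.

minor seventh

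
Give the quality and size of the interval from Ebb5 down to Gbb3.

major 13th

Descending from Ebb5 to Gbb3 is the same interval as ascending Gbb3 to Ebb5.
G to E spans six letter names (G-A-B-C-D-E), plus an octave, so the interval is some kind of thirteenth.
Counting semitones, Gbb3→Ebb5 is 21, which is the major thirteenth.
(Equivalently, a compound major sixth: a major sixth plus an octave.)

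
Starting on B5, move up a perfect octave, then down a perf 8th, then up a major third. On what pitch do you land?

D#6

A perfect octave up from B5 is B6.
Down a perfect octave from B6: B5 (12 semitones down).
A major third up from B5 is D#6.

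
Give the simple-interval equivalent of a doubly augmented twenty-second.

AA8

Each octave removed subtracts seven from the number: 22 − 14 = 8.
Quality carries through unchanged, so the simple form is a doubly augmented octave.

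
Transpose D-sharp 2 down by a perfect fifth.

Five letter names down from D: G.
A perfect fifth is 7 semitones; 7 semitones down from D#2 gives G#1.

G-sharp 1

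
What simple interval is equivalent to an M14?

Take out an octave (7 from the number): 14 − 7 = 7.
So a major fourteenth is an octave plus a major seventh. The quality is unchanged.

major 7th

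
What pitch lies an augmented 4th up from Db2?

Counting four letter names up from D lands on G.
An augmented fourth spans 6 semitones, so from Db2 the target pitch is G2.

G2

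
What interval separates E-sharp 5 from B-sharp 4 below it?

Descending from E#5 to B#4 is the same interval as ascending B#4 to E#5.
B to E spans four letter names (B-C-D-E), so the interval is some kind of fourth.
The perfect fourth spans 5 semitones, and B#4 to E#5 is exactly 5 semitones — so this is a perfect fourth.

perfect 4th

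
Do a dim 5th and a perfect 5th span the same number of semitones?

No

A diminished fifth spans 6 semitones; a perfect fifth spans 7 semitones. They differ by 1.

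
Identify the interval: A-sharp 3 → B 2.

Descending from A#3 to B2 is the same interval as ascending B2 to A#3.
B to A spans seven letter names (B-C-D-E-F-G-A): a seventh.
The major seventh spans 11 semitones, and B2 to A#3 is exactly 11 semitones — so this is a major seventh.

major seventh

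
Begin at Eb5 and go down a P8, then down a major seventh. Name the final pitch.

Fb3

A perfect octave down from Eb5 is Eb4.
Eb4 down a major seventh → Fb3 (11 semitones).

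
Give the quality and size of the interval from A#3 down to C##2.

Descending from A#3 to C##2 is the same interval as ascending C##2 to A#3.
C to A spans six letter names (C-D-E-F-G-A), plus an octave, so the interval is some kind of thirteenth.
C##2 to A#3 is 20 semitones, a half step short of the major thirteenth (21), so this is minor.
(Equivalently, a compound minor sixth: a minor sixth plus an octave.)

minor 13th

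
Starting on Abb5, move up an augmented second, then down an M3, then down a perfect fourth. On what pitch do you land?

Db5

Up an augmented second from Abb5: Bb5 (3 semitones up).
A major third down from Bb5 is Gb5.
Gb5 down a perfect fourth → Db5 (5 semitones).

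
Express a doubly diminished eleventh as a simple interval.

Take out an octave (7 from the number): 11 − 7 = 4.
So a doubly diminished eleventh is an octave plus a doubly diminished fourth. The quality is unchanged.

doubly diminished 4th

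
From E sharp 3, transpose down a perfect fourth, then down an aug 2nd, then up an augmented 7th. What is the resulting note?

G double-sharp 3

Down a perfect fourth from E#3: B#2 (5 semitones down).
Down an augmented second from B#2: A2 (3 semitones down).
An augmented seventh up from A2 is G##3.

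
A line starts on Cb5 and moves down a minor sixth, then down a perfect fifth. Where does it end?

Ab3

Down a minor sixth from Cb5: Eb4 (8 semitones down).
Eb4 down a perfect fifth → Ab3 (7 semitones).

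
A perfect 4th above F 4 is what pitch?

The fourth takes the letter from F up to B.
A perfect fourth spans 5 semitones, so from F4 the target pitch is Bb4.

B flat 4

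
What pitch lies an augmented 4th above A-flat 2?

D 3

Four letter names up from A: D.
An augmented fourth is 6 semitones; 6 semitones up from Ab2 gives D3.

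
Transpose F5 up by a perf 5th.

Counting five letter names up from F lands on C.
A perfect fifth is 7 semitones; 7 semitones up from F5 gives C6.

C6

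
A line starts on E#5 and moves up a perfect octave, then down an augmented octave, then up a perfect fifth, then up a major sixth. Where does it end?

G#6

E#5 up a perfect octave → E#6 (12 semitones).
E#6 down an augmented octave → E5 (13 semitones).
Up a perfect fifth from E5: B5 (7 semitones up).
B5 up a major sixth → G#6 (9 semitones).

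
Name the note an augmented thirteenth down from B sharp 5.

D 4

The thirteenth's letter: B down six letter names plus an octave → D.
An augmented thirteenth spans 22 semitones, so from B#5 the target pitch is D4.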